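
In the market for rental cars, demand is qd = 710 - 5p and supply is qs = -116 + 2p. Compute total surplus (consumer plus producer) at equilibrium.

Equilibrium: 710 - 5p = -116 + 2p gives p* = 118, q* = 120.
Demand choke price: p = 142; supply starts at p = 58.
CS = ½(142 − 118)(120) = 1440; PS = ½(118 − 58)(120) = 3600.

Total surplus = 5040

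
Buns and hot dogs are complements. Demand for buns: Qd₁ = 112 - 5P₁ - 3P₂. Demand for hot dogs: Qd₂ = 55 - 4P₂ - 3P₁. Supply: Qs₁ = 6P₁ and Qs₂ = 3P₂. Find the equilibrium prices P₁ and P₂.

P₁ = 619/68, P₂ = 269/68

Market 1: 112 - 5P₁ - 3P₂ = 6P₁ → 11P₁ + 3P₂ = 112.
Market 2: 7P₂ + 3P₁ = 55.
Eliminating P₂: 7×(1) − 3×(2) gives 68P₁ = 619, so P₁ = 619/68.
Back-substitute into (2): P₂ = (55 − 3×619/68) / 7 = 269/68.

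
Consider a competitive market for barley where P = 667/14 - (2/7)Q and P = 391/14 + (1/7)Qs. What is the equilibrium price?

P* = 34.5

Set the two price expressions equal: 667/14 - (2/7)Q = 391/14 + (1/7)Q.
138/7 = (3/7)Q, so Q* = 46.
P* = 667/14 − (2/7)(46) = 34.5.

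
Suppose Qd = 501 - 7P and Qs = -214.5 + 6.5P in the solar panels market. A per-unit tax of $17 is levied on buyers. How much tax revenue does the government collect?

Pre-tax equilibrium: P* = 53, Q* = 130.
Tax on buyers shifts demand to Qd = 501 − 7(P + 17) = 382 - 7P.
382 - 7P = -214.5 + 6.5P gives seller price Ps = 1193/27; buyers pay Pb = 1193/27 + 17 = 1652/27.
New quantity: Q = 501 − 7(1652/27) = 1963/27.
Revenue = 17 × 1963/27 = 33371/27.

Tax revenue = 33371/27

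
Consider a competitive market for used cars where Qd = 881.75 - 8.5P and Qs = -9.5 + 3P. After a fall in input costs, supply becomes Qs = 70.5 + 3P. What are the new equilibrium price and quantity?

P' = 3245/46, Q' = 6489/23

Original equilibrium: P* = 77.5, Q* = 223.
New equilibrium: 881.75 - 8.5P = 70.5 + 3P, so 811.25 = 11.5P and P' = 3245/46; Q' = 881.75 − 8.5(3245/46) = 6489/23.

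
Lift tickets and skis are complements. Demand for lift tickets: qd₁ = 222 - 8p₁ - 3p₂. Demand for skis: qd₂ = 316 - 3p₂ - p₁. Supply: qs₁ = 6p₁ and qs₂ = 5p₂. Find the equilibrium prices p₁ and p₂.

p₁ = 828/109, p₂ = 4202/109

Market 1: 222 - 8p₁ - 3p₂ = 6p₁ → 14p₁ + 3p₂ = 222.
Market 2: 8p₂ + p₁ = 316.
Eliminating p₂: 8×(1) − 3×(2) gives 109p₁ = 828, so p₁ = 828/109.
Back-substitute into (2): p₂ = (316 − 1×828/109) / 8 = 4202/109.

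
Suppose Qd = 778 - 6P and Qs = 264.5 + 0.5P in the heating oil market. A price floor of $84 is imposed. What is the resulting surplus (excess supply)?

Surplus = 32.5

Equilibrium price would be P* = 79, so the floor at 84 binds.
At P = 84: Qd = 274, Qs = 306.5.
Surplus = 306.5 − 274 = 32.5.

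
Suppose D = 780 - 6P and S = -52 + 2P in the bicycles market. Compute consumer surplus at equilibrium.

Consumer surplus = 2028

Equilibrium: 780 - 6P = -52 + 2P gives P* = 104, Q* = 156.
Demand choke price (D = 0): P = 130.
CS = ½(130 − 104)(156) = 2028.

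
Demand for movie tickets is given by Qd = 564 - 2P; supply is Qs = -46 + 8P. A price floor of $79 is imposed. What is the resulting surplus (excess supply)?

Equilibrium price would be P* = 61, so the floor at 79 binds.
At P = 79: Qd = 406, Qs = 586.
Surplus = 586 − 406 = 180.

Surplus = 180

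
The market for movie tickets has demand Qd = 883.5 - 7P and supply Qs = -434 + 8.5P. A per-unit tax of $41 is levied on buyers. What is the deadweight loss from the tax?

Deadweight loss = 200039/62

Pre-tax equilibrium: P* = 85, Q* = 288.5.
Tax on buyers shifts demand to Qd = 883.5 − 7(P + 41) = 596.5 - 7P.
596.5 - 7P = -434 + 8.5P gives seller price Ps = 2061/31; buyers pay Pb = 2061/31 + 41 = 3332/31.
New quantity: Q = 883.5 − 7(3332/31) = 8129/62.
DWL = ½ × 41 × (288.5 − 8129/62) = 200039/62.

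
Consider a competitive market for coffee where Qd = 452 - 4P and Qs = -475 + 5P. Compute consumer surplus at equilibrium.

Equilibrium: 452 - 4P = -475 + 5P gives P* = 103, Q* = 40.
Demand choke price (Qd = 0): P = 113.
CS = ½(113 − 103)(40) = 200.

Consumer surplus = 200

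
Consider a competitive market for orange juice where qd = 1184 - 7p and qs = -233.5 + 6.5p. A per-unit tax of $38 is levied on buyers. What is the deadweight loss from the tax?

Deadweight loss = 65702/27

Pre-tax equilibrium: p* = 105, q* = 449.
Tax on buyers shifts demand to qd = 1184 − 7(p + 38) = 918 - 7p.
918 - 7p = -233.5 + 6.5p gives seller price ps = 2303/27; buyers pay pb = 2303/27 + 38 = 3329/27.
New quantity: q = 1184 − 7(3329/27) = 8665/27.
DWL = ½ × 38 × (449 − 8665/27) = 65702/27.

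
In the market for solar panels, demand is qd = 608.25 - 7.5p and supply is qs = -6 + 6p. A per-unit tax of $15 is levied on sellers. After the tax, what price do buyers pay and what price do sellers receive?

Buyers pay 313/6, sellers receive 223/6

Pre-tax equilibrium: p* = 45.5, q* = 267.
Tax on sellers shifts supply to qs = -6 + 6(p − 15) = -96 + 6p.
608.25 - 7.5p = -96 + 6p gives buyer price pb = 313/6; sellers receive ps = 313/6 − 15 = 223/6.
New quantity: q = 608.25 − 7.5(313/6) = 217.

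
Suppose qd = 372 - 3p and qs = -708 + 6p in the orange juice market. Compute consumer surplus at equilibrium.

Equilibrium: 372 - 3p = -708 + 6p gives p* = 120, q* = 12.
Demand choke price (qd = 0): p = 124.
CS = ½(124 − 120)(12) = 24.

Consumer surplus = 24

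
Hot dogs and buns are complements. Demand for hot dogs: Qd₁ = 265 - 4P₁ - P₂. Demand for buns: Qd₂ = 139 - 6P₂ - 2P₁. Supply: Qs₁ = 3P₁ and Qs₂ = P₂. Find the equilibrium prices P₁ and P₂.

P₁ = 1716/47, P₂ = 443/47

Market 1: 265 - 4P₁ - P₂ = 3P₁ → 7P₁ + P₂ = 265.
Market 2: 7P₂ + 2P₁ = 139.
Eliminating P₂: 7×(1) − 1×(2) gives 47P₁ = 1716, so P₁ = 1716/47.
Back-substitute into (2): P₂ = (139 − 2×1716/47) / 7 = 443/47.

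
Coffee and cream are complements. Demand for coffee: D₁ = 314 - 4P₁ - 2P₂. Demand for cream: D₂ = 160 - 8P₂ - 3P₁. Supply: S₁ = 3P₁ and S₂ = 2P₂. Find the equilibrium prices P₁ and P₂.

Market 1: 314 - 4P₁ - 2P₂ = 3P₁ → 7P₁ + 2P₂ = 314.
Market 2: 10P₂ + 3P₁ = 160.
Eliminating P₂: 10×(1) − 2×(2) gives 64P₁ = 2820, so P₁ = 44.0625.
Back-substitute into (2): P₂ = (160 − 3×44.0625) / 10 = 2.78125.

P₁ = 44.0625, P₂ = 2.78125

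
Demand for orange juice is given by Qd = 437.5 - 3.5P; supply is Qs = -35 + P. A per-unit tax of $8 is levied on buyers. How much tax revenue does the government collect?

Tax revenue = 4592/9

Pre-tax equilibrium: P* = 105, Q* = 70.
Tax on buyers shifts demand to Qd = 437.5 − 3.5(P + 8) = 409.5 - 3.5P.
409.5 - 3.5P = -35 + P gives seller price Ps = 889/9; buyers pay Pb = 889/9 + 8 = 961/9.
New quantity: Q = 437.5 − 3.5(961/9) = 574/9.
Revenue = 8 × 574/9 = 4592/9.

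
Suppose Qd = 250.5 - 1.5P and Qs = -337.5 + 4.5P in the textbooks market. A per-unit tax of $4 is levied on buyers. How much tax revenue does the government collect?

Tax revenue = 396

Pre-tax equilibrium: P* = 98, Q* = 103.5.
Tax on buyers shifts demand to Qd = 250.5 − 1.5(P + 4) = 244.5 - 1.5P.
244.5 - 1.5P = -337.5 + 4.5P gives seller price Ps = 97; buyers pay Pb = 97 + 4 = 101.
New quantity: Q = 250.5 − 1.5(101) = 99.
Revenue = 4 × 99 = 396.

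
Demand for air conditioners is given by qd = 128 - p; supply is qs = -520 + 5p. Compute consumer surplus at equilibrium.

Equilibrium: 128 - p = -520 + 5p gives p* = 108, q* = 20.
Demand choke price (qd = 0): p = 128.
CS = ½(128 − 108)(20) = 200.

Consumer surplus = 200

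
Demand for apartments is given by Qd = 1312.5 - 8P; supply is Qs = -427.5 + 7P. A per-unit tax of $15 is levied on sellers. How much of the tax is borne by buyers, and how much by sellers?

Buyers bear $7, sellers bear $8

Pre-tax equilibrium: P* = 116, Q* = 384.5.
Tax on sellers shifts supply to Qs = -427.5 + 7(P − 15) = -532.5 + 7P.
1312.5 - 8P = -532.5 + 7P gives buyer price Pb = 123; sellers receive Ps = 123 − 15 = 108.
New quantity: Q = 1312.5 − 8(123) = 328.5.
Buyer burden = 123 − 116 = 7; seller burden = 116 − 108 = 8.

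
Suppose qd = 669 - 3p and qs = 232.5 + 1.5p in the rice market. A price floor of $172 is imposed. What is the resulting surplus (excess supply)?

Equilibrium price would be p* = 97, so the floor at 172 binds.
At p = 172: qd = 153, qs = 490.5.
Surplus = 490.5 − 153 = 337.5.

Surplus = 337.5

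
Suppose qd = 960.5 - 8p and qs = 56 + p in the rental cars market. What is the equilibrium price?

p* = 100.5

Set qd = qs: 960.5 - 8p = 56 + p.
904.5 = 9p, so p* = 100.5.
q* = 960.5 − 8(100.5) = 156.5.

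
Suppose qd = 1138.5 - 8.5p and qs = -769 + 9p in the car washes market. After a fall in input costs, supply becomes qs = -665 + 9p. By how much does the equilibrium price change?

Δp = -208/35

Original equilibrium: p* = 109, q* = 212.
New equilibrium: 1138.5 - 8.5p = -665 + 9p, so 1803.5 = 17.5p and p' = 3607/35; q' = 1138.5 − 8.5(3607/35) = 9188/35.
Change in price: 3607/35 − 109 = -208/35.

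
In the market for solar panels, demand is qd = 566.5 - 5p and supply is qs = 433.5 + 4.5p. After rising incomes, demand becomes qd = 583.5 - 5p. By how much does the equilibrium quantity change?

Original equilibrium: p* = 14, q* = 496.5.
New equilibrium: 583.5 - 5p = 433.5 + 4.5p, so 150 = 9.5p and p' = 300/19; q' = 583.5 − 5(300/19) = 19173/38.
Change in quantity: 19173/38 − 496.5 = 153/19.

Δq = 153/19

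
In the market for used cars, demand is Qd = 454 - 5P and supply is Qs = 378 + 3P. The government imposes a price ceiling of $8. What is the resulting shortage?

Equilibrium price would be P* = 9.5, so the ceiling at 8 binds.
At P = 8: Qd = 454 − 5(8) = 414, Qs = 378 + 3(8) = 402.
Shortage = 414 − 402 = 12.

Shortage = 12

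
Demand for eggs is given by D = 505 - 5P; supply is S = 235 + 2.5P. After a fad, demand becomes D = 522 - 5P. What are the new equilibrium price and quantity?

P' = 574/15, Q' = 992/3

Original equilibrium: P* = 36, Q* = 325.
New equilibrium: 522 - 5P = 235 + 2.5P, so 287 = 7.5P and P' = 574/15; Q' = 522 − 5(574/15) = 992/3.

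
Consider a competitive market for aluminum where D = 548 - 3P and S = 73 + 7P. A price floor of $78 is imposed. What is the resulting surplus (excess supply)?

Equilibrium price would be P* = 47.5, so the floor at 78 binds.
At P = 78: D = 314, S = 619.
Surplus = 619 − 314 = 305.

Surplus = 305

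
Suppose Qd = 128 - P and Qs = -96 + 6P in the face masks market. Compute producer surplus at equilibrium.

Equilibrium: 128 - P = -96 + 6P gives P* = 32, Q* = 96.
Supply starts at P = 16 (where Qs = 0).
PS = ½(32 − 16)(96) = 768.

Producer surplus = 768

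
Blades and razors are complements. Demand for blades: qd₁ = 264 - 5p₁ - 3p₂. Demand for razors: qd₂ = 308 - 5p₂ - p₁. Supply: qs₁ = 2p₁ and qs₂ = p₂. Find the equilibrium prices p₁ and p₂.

Market 1: 264 - 5p₁ - 3p₂ = 2p₁ → 7p₁ + 3p₂ = 264.
Market 2: 6p₂ + p₁ = 308.
Eliminating p₂: 6×(1) − 3×(2) gives 39p₁ = 660, so p₁ = 220/13.
Back-substitute into (2): p₂ = (308 − 1×220/13) / 6 = 1892/39.

p₁ = 220/13, p₂ = 1892/39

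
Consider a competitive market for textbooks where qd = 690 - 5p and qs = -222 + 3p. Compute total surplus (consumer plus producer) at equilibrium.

Equilibrium: 690 - 5p = -222 + 3p gives p* = 114, q* = 120.
Demand choke price: p = 138; supply starts at p = 74.
CS = ½(138 − 114)(120) = 1440; PS = ½(114 − 74)(120) = 2400.

Total surplus = 3840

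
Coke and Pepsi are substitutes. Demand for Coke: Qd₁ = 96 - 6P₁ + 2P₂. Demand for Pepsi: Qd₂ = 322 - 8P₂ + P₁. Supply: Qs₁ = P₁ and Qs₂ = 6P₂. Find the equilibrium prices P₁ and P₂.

P₁ = 497/24, P₂ = 1175/48

Market 1: 96 - 6P₁ + 2P₂ = P₁ → 7P₁ - 2P₂ = 96.
Market 2: 14P₂ - P₁ = 322.
Eliminating P₂: 14×(1) + 2×(2) gives 96P₁ = 1988, so P₁ = 497/24.
Back-substitute into (2): P₂ = (322 + 1×497/24) / 14 = 1175/48.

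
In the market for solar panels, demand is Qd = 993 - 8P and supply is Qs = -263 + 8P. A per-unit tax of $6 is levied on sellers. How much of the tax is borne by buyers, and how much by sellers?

Pre-tax equilibrium: P* = 78.5, Q* = 365.
Tax on sellers shifts supply to Qs = -263 + 8(P − 6) = -311 + 8P.
993 - 8P = -311 + 8P gives buyer price Pb = 81.5; sellers receive Ps = 81.5 − 6 = 75.5.
New quantity: Q = 993 − 8(81.5) = 341.
Buyer burden = 81.5 − 78.5 = 3; seller burden = 78.5 − 75.5 = 3.

Buyers bear $3, sellers bear $3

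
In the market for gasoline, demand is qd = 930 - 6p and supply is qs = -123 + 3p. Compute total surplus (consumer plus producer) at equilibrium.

Equilibrium: 930 - 6p = -123 + 3p gives p* = 117, q* = 228.
Demand choke price: p = 155; supply starts at p = 41.
CS = ½(155 − 117)(228) = 4332; PS = ½(117 − 41)(228) = 8664.

Total surplus = 12996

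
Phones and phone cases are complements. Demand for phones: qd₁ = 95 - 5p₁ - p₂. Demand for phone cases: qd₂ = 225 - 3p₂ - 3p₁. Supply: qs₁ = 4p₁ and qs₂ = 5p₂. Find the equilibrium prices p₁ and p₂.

Market 1: 95 - 5p₁ - p₂ = 4p₁ → 9p₁ + p₂ = 95.
Market 2: 8p₂ + 3p₁ = 225.
Eliminating p₂: 8×(1) − 1×(2) gives 69p₁ = 535, so p₁ = 535/69.
Back-substitute into (2): p₂ = (225 − 3×535/69) / 8 = 580/23.

p₁ = 535/69, p₂ = 580/23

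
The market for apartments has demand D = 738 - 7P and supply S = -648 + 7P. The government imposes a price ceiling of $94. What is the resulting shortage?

Shortage = 70

Equilibrium price would be P* = 99, so the ceiling at 94 binds.
At P = 94: D = 738 − 7(94) = 80, S = -648 + 7(94) = 10.
Shortage = 80 − 10 = 70.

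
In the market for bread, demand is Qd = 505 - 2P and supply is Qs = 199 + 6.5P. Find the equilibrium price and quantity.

P* = 36, Q* = 433

Set Qd = Qs: 505 - 2P = 199 + 6.5P.
306 = 8.5P, so P* = 36.
Q* = 505 − 2(36) = 433.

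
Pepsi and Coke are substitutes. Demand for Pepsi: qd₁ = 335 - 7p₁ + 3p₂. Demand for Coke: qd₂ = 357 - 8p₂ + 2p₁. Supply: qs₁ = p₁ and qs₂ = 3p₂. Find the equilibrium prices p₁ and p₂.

Market 1: 335 - 7p₁ + 3p₂ = p₁ → 8p₁ - 3p₂ = 335.
Market 2: 11p₂ - 2p₁ = 357.
Eliminating p₂: 11×(1) + 3×(2) gives 82p₁ = 4756, so p₁ = 58.
Back-substitute into (2): p₂ = (357 + 2×58) / 11 = 43.

p₁ = 58, p₂ = 43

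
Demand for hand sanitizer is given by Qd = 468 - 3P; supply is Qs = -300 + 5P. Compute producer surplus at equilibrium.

Equilibrium: 468 - 3P = -300 + 5P gives P* = 96, Q* = 180.
Supply starts at P = 60 (where Qs = 0).
PS = ½(96 − 60)(180) = 3240.

Producer surplus = 3240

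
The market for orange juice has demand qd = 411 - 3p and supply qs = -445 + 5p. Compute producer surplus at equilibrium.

Equilibrium: 411 - 3p = -445 + 5p gives p* = 107, q* = 90.
Supply starts at p = 89 (where qs = 0).
PS = ½(107 − 89)(90) = 810.

Producer surplus = 810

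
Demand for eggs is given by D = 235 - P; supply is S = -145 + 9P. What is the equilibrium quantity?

Set D = S: 235 - P = -145 + 9P.
380 = 10P, so P* = 38.
Q* = 235 − 1(38) = 197.

Q* = 197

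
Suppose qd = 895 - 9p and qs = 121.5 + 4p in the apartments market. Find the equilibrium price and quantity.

p* = 59.5, q* = 359.5

Set qd = qs: 895 - 9p = 121.5 + 4p.
773.5 = 13p, so p* = 59.5.
q* = 895 − 9(59.5) = 359.5.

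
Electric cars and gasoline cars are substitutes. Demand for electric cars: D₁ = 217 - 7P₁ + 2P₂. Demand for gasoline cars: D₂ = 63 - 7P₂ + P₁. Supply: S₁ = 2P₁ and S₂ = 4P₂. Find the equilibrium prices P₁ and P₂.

P₁ = 2513/97, P₂ = 784/97

Market 1: 217 - 7P₁ + 2P₂ = 2P₁ → 9P₁ - 2P₂ = 217.
Market 2: 11P₂ - P₁ = 63.
Eliminating P₂: 11×(1) + 2×(2) gives 97P₁ = 2513, so P₁ = 2513/97.
Back-substitute into (2): P₂ = (63 + 1×2513/97) / 11 = 784/97.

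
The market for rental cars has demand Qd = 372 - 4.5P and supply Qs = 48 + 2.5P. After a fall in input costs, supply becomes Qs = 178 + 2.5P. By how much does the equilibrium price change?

Original equilibrium: P* = 324/7, Q* = 1146/7.
New equilibrium: 372 - 4.5P = 178 + 2.5P, so 194 = 7P and P' = 194/7; Q' = 372 − 4.5(194/7) = 1731/7.
Change in price: 194/7 − 324/7 = -130/7.

ΔP = -130/7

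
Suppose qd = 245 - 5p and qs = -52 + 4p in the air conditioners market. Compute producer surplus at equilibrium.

Producer surplus = 800

Equilibrium: 245 - 5p = -52 + 4p gives p* = 33, q* = 80.
Supply starts at p = 13 (where qs = 0).
PS = ½(33 − 13)(80) = 800.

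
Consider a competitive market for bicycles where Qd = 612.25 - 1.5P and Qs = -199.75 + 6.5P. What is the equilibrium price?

Set Qd = Qs: 612.25 - 1.5P = -199.75 + 6.5P.
812 = 8P, so P* = 101.5.
Q* = 612.25 − 1.5(101.5) = 460.

P* = 101.5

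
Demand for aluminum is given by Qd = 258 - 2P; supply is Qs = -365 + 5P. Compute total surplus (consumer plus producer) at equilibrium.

Equilibrium: 258 - 2P = -365 + 5P gives P* = 89, Q* = 80.
Demand choke price: P = 129; supply starts at P = 73.
CS = ½(129 − 89)(80) = 1600; PS = ½(89 − 73)(80) = 640.

Total surplus = 2240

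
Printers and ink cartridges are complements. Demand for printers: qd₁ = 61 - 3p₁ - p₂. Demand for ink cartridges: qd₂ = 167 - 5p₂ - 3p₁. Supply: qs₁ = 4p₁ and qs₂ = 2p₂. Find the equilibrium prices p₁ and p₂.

p₁ = 130/23, p₂ = 493/23

Market 1: 61 - 3p₁ - p₂ = 4p₁ → 7p₁ + p₂ = 61.
Market 2: 7p₂ + 3p₁ = 167.
Eliminating p₂: 7×(1) − 1×(2) gives 46p₁ = 260, so p₁ = 130/23.
Back-substitute into (2): p₂ = (167 − 3×130/23) / 7 = 493/23.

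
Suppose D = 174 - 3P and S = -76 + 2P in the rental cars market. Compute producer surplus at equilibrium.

Producer surplus = 144

Equilibrium: 174 - 3P = -76 + 2P gives P* = 50, Q* = 24.
Supply starts at P = 38 (where S = 0).
PS = ½(50 − 38)(24) = 144.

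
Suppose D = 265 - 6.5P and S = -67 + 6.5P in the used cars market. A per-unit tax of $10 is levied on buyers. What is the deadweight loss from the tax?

Deadweight loss = 162.5

Pre-tax equilibrium: P* = 332/13, Q* = 99.
Tax on buyers shifts demand to D = 265 − 6.5(P + 10) = 200 - 6.5P.
200 - 6.5P = -67 + 6.5P gives seller price Ps = 267/13; buyers pay Pb = 267/13 + 10 = 397/13.
New quantity: Q = 265 − 6.5(397/13) = 66.5.
DWL = ½ × 10 × (99 − 66.5) = 162.5.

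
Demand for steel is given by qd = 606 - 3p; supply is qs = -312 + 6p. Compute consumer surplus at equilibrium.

Consumer surplus = 15000

Equilibrium: 606 - 3p = -312 + 6p gives p* = 102, q* = 300.
Demand choke price (qd = 0): p = 202.
CS = ½(202 − 102)(300) = 15000.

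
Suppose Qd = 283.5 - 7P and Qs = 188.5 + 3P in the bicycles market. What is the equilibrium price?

Set Qd = Qs: 283.5 - 7P = 188.5 + 3P.
95 = 10P, so P* = 9.5.
Q* = 283.5 − 7(9.5) = 217.

P* = 9.5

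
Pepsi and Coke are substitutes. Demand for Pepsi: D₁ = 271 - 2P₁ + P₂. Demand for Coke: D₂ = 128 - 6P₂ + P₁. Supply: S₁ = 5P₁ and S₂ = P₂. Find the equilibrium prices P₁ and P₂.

Market 1: 271 - 2P₁ + P₂ = 5P₁ → 7P₁ - P₂ = 271.
Market 2: 7P₂ - P₁ = 128.
Eliminating P₂: 7×(1) + 1×(2) gives 48P₁ = 2025, so P₁ = 42.1875.
Back-substitute into (2): P₂ = (128 + 1×42.1875) / 7 = 24.3125.

P₁ = 42.1875, P₂ = 24.3125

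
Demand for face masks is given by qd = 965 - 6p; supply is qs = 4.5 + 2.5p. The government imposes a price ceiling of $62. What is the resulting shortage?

Shortage = 433.5

Equilibrium price would be p* = 113, so the ceiling at 62 binds.
At p = 62: qd = 965 − 6(62) = 593, qs = 4.5 + 2.5(62) = 159.5.
Shortage = 593 − 159.5 = 433.5.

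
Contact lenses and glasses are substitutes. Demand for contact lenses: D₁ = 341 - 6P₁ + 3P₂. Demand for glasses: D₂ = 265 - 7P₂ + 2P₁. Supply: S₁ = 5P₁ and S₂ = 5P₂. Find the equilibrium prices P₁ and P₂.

Market 1: 341 - 6P₁ + 3P₂ = 5P₁ → 11P₁ - 3P₂ = 341.
Market 2: 12P₂ - 2P₁ = 265.
Eliminating P₂: 12×(1) + 3×(2) gives 126P₁ = 4887, so P₁ = 543/14.
Back-substitute into (2): P₂ = (265 + 2×543/14) / 12 = 1199/42.

P₁ = 543/14, P₂ = 1199/42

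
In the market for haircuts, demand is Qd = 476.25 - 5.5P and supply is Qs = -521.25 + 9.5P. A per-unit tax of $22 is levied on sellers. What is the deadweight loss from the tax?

Pre-tax equilibrium: P* = 66.5, Q* = 110.5.
Tax on sellers shifts supply to Qs = -521.25 + 9.5(P − 22) = -730.25 + 9.5P.
476.25 - 5.5P = -730.25 + 9.5P gives buyer price Pb = 2413/30; sellers receive Ps = 2413/30 − 22 = 1753/30.
New quantity: Q = 476.25 − 5.5(2413/30) = 508/15.
DWL = ½ × 22 × (110.5 − 508/15) = 25289/30.

Deadweight loss = 25289/30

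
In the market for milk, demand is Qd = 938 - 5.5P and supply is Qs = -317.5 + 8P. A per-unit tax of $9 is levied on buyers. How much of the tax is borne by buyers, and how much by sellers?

Buyers bear 16/3, sellers bear 11/3

Pre-tax equilibrium: P* = 93, Q* = 426.5.
Tax on buyers shifts demand to Qd = 938 − 5.5(P + 9) = 888.5 - 5.5P.
888.5 - 5.5P = -317.5 + 8P gives seller price Ps = 268/3; buyers pay Pb = 268/3 + 9 = 295/3.
New quantity: Q = 938 − 5.5(295/3) = 2383/6.
Buyer burden = 295/3 − 93 = 16/3; seller burden = 93 − 268/3 = 11/3.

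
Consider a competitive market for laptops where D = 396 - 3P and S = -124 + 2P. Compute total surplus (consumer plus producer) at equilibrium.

Total surplus = 2940

Equilibrium: 396 - 3P = -124 + 2P gives P* = 104, Q* = 84.
Demand choke price: P = 132; supply starts at P = 62.
CS = ½(132 − 104)(84) = 1176; PS = ½(104 − 62)(84) = 1764.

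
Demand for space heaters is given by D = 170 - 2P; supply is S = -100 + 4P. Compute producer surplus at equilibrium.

Producer surplus = 800

Equilibrium: 170 - 2P = -100 + 4P gives P* = 45, Q* = 80.
Supply starts at P = 25 (where S = 0).
PS = ½(45 − 25)(80) = 800.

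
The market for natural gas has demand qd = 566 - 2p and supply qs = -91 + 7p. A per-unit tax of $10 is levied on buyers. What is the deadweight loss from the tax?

Deadweight loss = 700/9

Pre-tax equilibrium: p* = 73, q* = 420.
Tax on buyers shifts demand to qd = 566 − 2(p + 10) = 546 - 2p.
546 - 2p = -91 + 7p gives seller price ps = 637/9; buyers pay pb = 637/9 + 10 = 727/9.
New quantity: q = 566 − 2(727/9) = 3640/9.
DWL = ½ × 10 × (420 − 3640/9) = 700/9.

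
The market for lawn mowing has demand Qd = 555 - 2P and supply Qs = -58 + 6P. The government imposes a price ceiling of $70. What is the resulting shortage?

Equilibrium price would be P* = 76.625, so the ceiling at 70 binds.
At P = 70: Qd = 555 − 2(70) = 415, Qs = -58 + 6(70) = 362.
Shortage = 415 − 362 = 53.

Shortage = 53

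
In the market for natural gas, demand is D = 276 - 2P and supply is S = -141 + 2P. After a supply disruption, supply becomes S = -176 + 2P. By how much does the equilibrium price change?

Original equilibrium: P* = 104.25, Q* = 67.5.
New equilibrium: 276 - 2P = -176 + 2P, so 452 = 4P and P' = 113; Q' = 276 − 2(113) = 50.
Change in price: 113 − 104.25 = 8.75.

ΔP = 8.75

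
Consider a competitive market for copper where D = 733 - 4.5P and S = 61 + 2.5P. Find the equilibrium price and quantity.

Set D = S: 733 - 4.5P = 61 + 2.5P.
672 = 7P, so P* = 96.
Q* = 733 − 4.5(96) = 301.

P* = 96, Q* = 301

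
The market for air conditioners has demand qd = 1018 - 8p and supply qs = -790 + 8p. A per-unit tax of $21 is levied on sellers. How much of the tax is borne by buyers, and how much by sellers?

Pre-tax equilibrium: p* = 113, q* = 114.
Tax on sellers shifts supply to qs = -790 + 8(p − 21) = -958 + 8p.
1018 - 8p = -958 + 8p gives buyer price pb = 123.5; sellers receive ps = 123.5 − 21 = 102.5.
New quantity: q = 1018 − 8(123.5) = 30.
Buyer burden = 123.5 − 113 = 10.5; seller burden = 113 − 102.5 = 10.5.

Buyers bear $10.5, sellers bear $10.5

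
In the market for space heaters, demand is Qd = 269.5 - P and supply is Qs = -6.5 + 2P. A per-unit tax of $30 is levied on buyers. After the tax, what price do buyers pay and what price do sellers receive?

Buyers pay $112, sellers receive $82

Pre-tax equilibrium: P* = 92, Q* = 177.5.
Tax on buyers shifts demand to Qd = 269.5 − 1(P + 30) = 239.5 - P.
239.5 - P = -6.5 + 2P gives seller price Ps = 82; buyers pay Pb = 82 + 30 = 112.
New quantity: Q = 269.5 − 1(112) = 157.5.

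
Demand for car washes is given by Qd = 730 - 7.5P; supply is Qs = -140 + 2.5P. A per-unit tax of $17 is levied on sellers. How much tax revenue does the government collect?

Tax revenue = 775.625

Pre-tax equilibrium: P* = 87, Q* = 77.5.
Tax on sellers shifts supply to Qs = -140 + 2.5(P − 17) = -182.5 + 2.5P.
730 - 7.5P = -182.5 + 2.5P gives buyer price Pb = 91.25; sellers receive Ps = 91.25 − 17 = 74.25.
New quantity: Q = 730 − 7.5(91.25) = 45.625.
Revenue = 17 × 45.625 = 775.625.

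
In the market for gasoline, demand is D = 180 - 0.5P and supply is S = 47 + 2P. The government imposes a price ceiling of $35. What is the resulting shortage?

Shortage = 45.5

Equilibrium price would be P* = 53.2, so the ceiling at 35 binds.
At P = 35: D = 180 − 0.5(35) = 162.5, S = 47 + 2(35) = 117.
Shortage = 162.5 − 117 = 45.5.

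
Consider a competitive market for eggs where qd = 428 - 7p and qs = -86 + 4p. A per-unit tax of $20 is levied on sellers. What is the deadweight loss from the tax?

Deadweight loss = 5600/11

Pre-tax equilibrium: p* = 514/11, q* = 1110/11.
Tax on sellers shifts supply to qs = -86 + 4(p − 20) = -166 + 4p.
428 - 7p = -166 + 4p gives buyer price pb = 54; sellers receive ps = 54 − 20 = 34.
New quantity: q = 428 − 7(54) = 50.
DWL = ½ × 20 × (1110/11 − 50) = 5600/11.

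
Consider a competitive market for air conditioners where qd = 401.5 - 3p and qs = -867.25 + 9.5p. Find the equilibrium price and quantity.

Set qd = qs: 401.5 - 3p = -867.25 + 9.5p.
1268.75 = 12.5p, so p* = 101.5.
q* = 401.5 − 3(101.5) = 97.

p* = 101.5, q* = 97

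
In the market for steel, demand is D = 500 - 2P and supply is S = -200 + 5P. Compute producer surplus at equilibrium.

Producer surplus = 9000

Equilibrium: 500 - 2P = -200 + 5P gives P* = 100, Q* = 300.
Supply starts at P = 40 (where S = 0).
PS = ½(100 − 40)(300) = 9000.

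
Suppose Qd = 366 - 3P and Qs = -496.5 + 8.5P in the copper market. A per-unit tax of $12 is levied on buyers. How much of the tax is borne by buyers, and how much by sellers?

Buyers bear 204/23, sellers bear 72/23

Pre-tax equilibrium: P* = 75, Q* = 141.
Tax on buyers shifts demand to Qd = 366 − 3(P + 12) = 330 - 3P.
330 - 3P = -496.5 + 8.5P gives seller price Ps = 1653/23; buyers pay Pb = 1653/23 + 12 = 1929/23.
New quantity: Q = 366 − 3(1929/23) = 2631/23.
Buyer burden = 1929/23 − 75 = 204/23; seller burden = 75 − 1653/23 = 72/23.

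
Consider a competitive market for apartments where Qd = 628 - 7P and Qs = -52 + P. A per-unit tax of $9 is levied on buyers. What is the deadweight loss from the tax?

Deadweight loss = 35.4375

Pre-tax equilibrium: P* = 85, Q* = 33.
Tax on buyers shifts demand to Qd = 628 − 7(P + 9) = 565 - 7P.
565 - 7P = -52 + P gives seller price Ps = 77.125; buyers pay Pb = 77.125 + 9 = 86.125.
New quantity: Q = 628 − 7(86.125) = 25.125.
DWL = ½ × 9 × (33 − 25.125) = 35.4375.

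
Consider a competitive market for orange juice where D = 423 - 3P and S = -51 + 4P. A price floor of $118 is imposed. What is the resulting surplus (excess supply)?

Surplus = 352

Equilibrium price would be P* = 474/7, so the floor at 118 binds.
At P = 118: D = 69, S = 421.
Surplus = 421 − 69 = 352.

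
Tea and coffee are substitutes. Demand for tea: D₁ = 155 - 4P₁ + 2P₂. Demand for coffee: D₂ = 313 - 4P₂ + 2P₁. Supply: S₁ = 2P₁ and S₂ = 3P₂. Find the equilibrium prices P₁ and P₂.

P₁ = 1711/38, P₂ = 1094/19

Market 1: 155 - 4P₁ + 2P₂ = 2P₁ → 6P₁ - 2P₂ = 155.
Market 2: 7P₂ - 2P₁ = 313.
Eliminating P₂: 7×(1) + 2×(2) gives 38P₁ = 1711, so P₁ = 1711/38.
Back-substitute into (2): P₂ = (313 + 2×1711/38) / 7 = 1094/19.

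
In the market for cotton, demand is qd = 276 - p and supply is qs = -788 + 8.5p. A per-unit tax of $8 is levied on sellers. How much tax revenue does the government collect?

Pre-tax equilibrium: p* = 112, q* = 164.
Tax on sellers shifts supply to qs = -788 + 8.5(p − 8) = -856 + 8.5p.
276 - p = -856 + 8.5p gives buyer price pb = 2264/19; sellers receive ps = 2264/19 − 8 = 2112/19.
New quantity: q = 276 − 1(2264/19) = 2980/19.
Revenue = 8 × 2980/19 = 23840/19.

Tax revenue = 23840/19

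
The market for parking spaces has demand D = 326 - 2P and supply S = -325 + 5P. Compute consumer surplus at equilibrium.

Equilibrium: 326 - 2P = -325 + 5P gives P* = 93, Q* = 140.
Demand choke price (D = 0): P = 163.
CS = ½(163 − 93)(140) = 4900.

Consumer surplus = 4900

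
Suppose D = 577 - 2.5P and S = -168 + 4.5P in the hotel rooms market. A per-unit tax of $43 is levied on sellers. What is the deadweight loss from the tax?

Pre-tax equilibrium: P* = 745/7, Q* = 4353/14.
Tax on sellers shifts supply to S = -168 + 4.5(P − 43) = -361.5 + 4.5P.
577 - 2.5P = -361.5 + 4.5P gives buyer price Pb = 1877/14; sellers receive Ps = 1877/14 − 43 = 1275/14.
New quantity: Q = 577 − 2.5(1877/14) = 6771/28.
DWL = ½ × 43 × (4353/14 − 6771/28) = 83205/56.

Deadweight loss = 83205/56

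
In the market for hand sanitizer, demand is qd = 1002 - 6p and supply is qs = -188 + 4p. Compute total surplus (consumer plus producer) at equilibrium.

Total surplus = 17280

Equilibrium: 1002 - 6p = -188 + 4p gives p* = 119, q* = 288.
Demand choke price: p = 167; supply starts at p = 47.
CS = ½(167 − 119)(288) = 6912; PS = ½(119 − 47)(288) = 10368.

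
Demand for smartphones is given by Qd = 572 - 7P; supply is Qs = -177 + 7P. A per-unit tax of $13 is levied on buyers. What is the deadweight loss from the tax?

Deadweight loss = 295.75

Pre-tax equilibrium: P* = 53.5, Q* = 197.5.
Tax on buyers shifts demand to Qd = 572 − 7(P + 13) = 481 - 7P.
481 - 7P = -177 + 7P gives seller price Ps = 47; buyers pay Pb = 47 + 13 = 60.
New quantity: Q = 572 − 7(60) = 152.
DWL = ½ × 13 × (197.5 − 152) = 295.75.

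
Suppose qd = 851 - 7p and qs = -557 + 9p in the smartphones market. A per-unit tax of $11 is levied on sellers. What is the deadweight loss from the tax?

Deadweight loss = 238.21875

Pre-tax equilibrium: p* = 88, q* = 235.
Tax on sellers shifts supply to qs = -557 + 9(p − 11) = -656 + 9p.
851 - 7p = -656 + 9p gives buyer price pb = 94.1875; sellers receive ps = 94.1875 − 11 = 83.1875.
New quantity: q = 851 − 7(94.1875) = 191.6875.
DWL = ½ × 11 × (235 − 191.6875) = 238.21875.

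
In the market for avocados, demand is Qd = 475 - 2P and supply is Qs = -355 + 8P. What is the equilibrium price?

Set Qd = Qs: 475 - 2P = -355 + 8P.
830 = 10P, so P* = 83.
Q* = 475 − 2(83) = 309.

P* = 83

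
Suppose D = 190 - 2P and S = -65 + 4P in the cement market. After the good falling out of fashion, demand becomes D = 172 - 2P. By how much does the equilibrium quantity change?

ΔQ = -12

Original equilibrium: P* = 42.5, Q* = 105.
New equilibrium: 172 - 2P = -65 + 4P, so 237 = 6P and P' = 39.5; Q' = 172 − 2(39.5) = 93.
Change in quantity: 93 − 105 = -12.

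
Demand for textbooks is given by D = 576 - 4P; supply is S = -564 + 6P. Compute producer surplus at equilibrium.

Producer surplus = 1200

Equilibrium: 576 - 4P = -564 + 6P gives P* = 114, Q* = 120.
Supply starts at P = 94 (where S = 0).
PS = ½(114 − 94)(120) = 1200.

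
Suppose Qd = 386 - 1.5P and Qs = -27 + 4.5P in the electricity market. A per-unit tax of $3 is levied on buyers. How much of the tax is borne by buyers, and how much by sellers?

Buyers bear $2.25, sellers bear $0.75

Pre-tax equilibrium: P* = 413/6, Q* = 282.75.
Tax on buyers shifts demand to Qd = 386 − 1.5(P + 3) = 381.5 - 1.5P.
381.5 - 1.5P = -27 + 4.5P gives seller price Ps = 817/12; buyers pay Pb = 817/12 + 3 = 853/12.
New quantity: Q = 386 − 1.5(853/12) = 279.375.
Buyer burden = 853/12 − 413/6 = 2.25; seller burden = 413/6 − 817/12 = 0.75.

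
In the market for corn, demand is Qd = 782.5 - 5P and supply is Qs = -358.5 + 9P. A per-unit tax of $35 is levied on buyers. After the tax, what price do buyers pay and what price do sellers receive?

Buyers pay $104, sellers receive $69

Pre-tax equilibrium: P* = 81.5, Q* = 375.
Tax on buyers shifts demand to Qd = 782.5 − 5(P + 35) = 607.5 - 5P.
607.5 - 5P = -358.5 + 9P gives seller price Ps = 69; buyers pay Pb = 69 + 35 = 104.
New quantity: Q = 782.5 − 5(104) = 262.5.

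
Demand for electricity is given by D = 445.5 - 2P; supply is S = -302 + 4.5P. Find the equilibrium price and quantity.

Set D = S: 445.5 - 2P = -302 + 4.5P.
747.5 = 6.5P, so P* = 115.
Q* = 445.5 − 2(115) = 215.5.

P* = 115, Q* = 215.5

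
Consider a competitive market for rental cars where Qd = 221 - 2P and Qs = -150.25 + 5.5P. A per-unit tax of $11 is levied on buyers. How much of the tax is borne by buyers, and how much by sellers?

Pre-tax equilibrium: P* = 49.5, Q* = 122.
Tax on buyers shifts demand to Qd = 221 − 2(P + 11) = 199 - 2P.
199 - 2P = -150.25 + 5.5P gives seller price Ps = 1397/30; buyers pay Pb = 1397/30 + 11 = 1727/30.
New quantity: Q = 221 − 2(1727/30) = 1588/15.
Buyer burden = 1727/30 − 49.5 = 121/15; seller burden = 49.5 − 1397/30 = 44/15.

Buyers bear 121/15, sellers bear 44/15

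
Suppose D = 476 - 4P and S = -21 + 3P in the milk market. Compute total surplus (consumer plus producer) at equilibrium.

Equilibrium: 476 - 4P = -21 + 3P gives P* = 71, Q* = 192.
Demand choke price: P = 119; supply starts at P = 7.
CS = ½(119 − 71)(192) = 4608; PS = ½(71 − 7)(192) = 6144.

Total surplus = 10752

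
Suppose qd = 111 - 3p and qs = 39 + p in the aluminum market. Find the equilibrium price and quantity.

p* = 18, q* = 57

Set qd = qs: 111 - 3p = 39 + p.
72 = 4p, so p* = 18.
q* = 111 − 3(18) = 57.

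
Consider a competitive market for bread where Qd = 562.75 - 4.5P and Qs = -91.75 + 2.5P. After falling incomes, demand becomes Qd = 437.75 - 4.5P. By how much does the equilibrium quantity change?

ΔQ = -625/14

Original equilibrium: P* = 93.5, Q* = 142.
New equilibrium: 437.75 - 4.5P = -91.75 + 2.5P, so 529.5 = 7P and P' = 1059/14; Q' = 437.75 − 4.5(1059/14) = 1363/14.
Change in quantity: 1363/14 − 142 = -625/14.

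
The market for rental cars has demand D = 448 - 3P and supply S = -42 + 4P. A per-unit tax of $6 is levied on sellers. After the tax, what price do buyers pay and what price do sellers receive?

Pre-tax equilibrium: P* = 70, Q* = 238.
Tax on sellers shifts supply to S = -42 + 4(P − 6) = -66 + 4P.
448 - 3P = -66 + 4P gives buyer price Pb = 514/7; sellers receive Ps = 514/7 − 6 = 472/7.
New quantity: Q = 448 − 3(514/7) = 1594/7.

Buyers pay 514/7, sellers receive 472/7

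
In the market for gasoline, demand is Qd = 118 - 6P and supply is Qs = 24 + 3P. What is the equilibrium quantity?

Set Qd = Qs: 118 - 6P = 24 + 3P.
94 = 9P, so P* = 94/9.
Q* = 118 − 6(94/9) = 166/3.

Q* = 166/3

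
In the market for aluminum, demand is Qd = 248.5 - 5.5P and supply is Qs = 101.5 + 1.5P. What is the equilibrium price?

P* = 21

Set Qd = Qs: 248.5 - 5.5P = 101.5 + 1.5P.
147 = 7P, so P* = 21.
Q* = 248.5 − 5.5(21) = 133.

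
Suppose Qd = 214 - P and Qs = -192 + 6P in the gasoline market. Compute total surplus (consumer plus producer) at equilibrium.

Equilibrium: 214 - P = -192 + 6P gives P* = 58, Q* = 156.
Demand choke price: P = 214; supply starts at P = 32.
CS = ½(214 − 58)(156) = 12168; PS = ½(58 − 32)(156) = 2028.

Total surplus = 14196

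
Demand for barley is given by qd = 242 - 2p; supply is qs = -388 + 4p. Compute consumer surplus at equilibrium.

Consumer surplus = 256

Equilibrium: 242 - 2p = -388 + 4p gives p* = 105, q* = 32.
Demand choke price (qd = 0): p = 121.
CS = ½(121 − 105)(32) = 256.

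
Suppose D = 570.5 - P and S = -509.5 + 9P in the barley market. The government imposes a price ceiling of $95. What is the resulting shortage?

Shortage = 130

Equilibrium price would be P* = 108, so the ceiling at 95 binds.
At P = 95: D = 570.5 − 1(95) = 475.5, S = -509.5 + 9(95) = 345.5.
Shortage = 475.5 − 345.5 = 130.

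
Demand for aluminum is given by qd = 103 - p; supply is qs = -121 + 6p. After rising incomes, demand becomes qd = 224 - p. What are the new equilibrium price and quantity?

Original equilibrium: p* = 32, q* = 71.
New equilibrium: 224 - p = -121 + 6p, so 345 = 7p and p' = 345/7; q' = 224 − 1(345/7) = 1223/7.

p' = 345/7, q' = 1223/7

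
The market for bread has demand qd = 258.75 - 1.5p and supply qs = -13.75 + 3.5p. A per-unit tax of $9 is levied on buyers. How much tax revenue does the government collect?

Tax revenue = 1507.95

Pre-tax equilibrium: p* = 54.5, q* = 177.
Tax on buyers shifts demand to qd = 258.75 − 1.5(p + 9) = 245.25 - 1.5p.
245.25 - 1.5p = -13.75 + 3.5p gives seller price ps = 51.8; buyers pay pb = 51.8 + 9 = 60.8.
New quantity: q = 258.75 − 1.5(60.8) = 167.55.
Revenue = 9 × 167.55 = 1507.95.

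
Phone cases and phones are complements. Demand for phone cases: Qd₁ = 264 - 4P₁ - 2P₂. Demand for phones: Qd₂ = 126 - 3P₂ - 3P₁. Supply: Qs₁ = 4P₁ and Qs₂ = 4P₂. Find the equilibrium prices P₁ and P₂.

Market 1: 264 - 4P₁ - 2P₂ = 4P₁ → 8P₁ + 2P₂ = 264.
Market 2: 7P₂ + 3P₁ = 126.
Eliminating P₂: 7×(1) − 2×(2) gives 50P₁ = 1596, so P₁ = 31.92.
Back-substitute into (2): P₂ = (126 − 3×31.92) / 7 = 4.32.

P₁ = 31.92, P₂ = 4.32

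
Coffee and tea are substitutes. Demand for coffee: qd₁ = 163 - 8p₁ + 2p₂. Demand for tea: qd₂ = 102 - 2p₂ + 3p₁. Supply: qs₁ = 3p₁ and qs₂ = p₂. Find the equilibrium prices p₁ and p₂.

Market 1: 163 - 8p₁ + 2p₂ = 3p₁ → 11p₁ - 2p₂ = 163.
Market 2: 3p₂ - 3p₁ = 102.
Eliminating p₂: 3×(1) + 2×(2) gives 27p₁ = 693, so p₁ = 77/3.
Back-substitute into (2): p₂ = (102 + 3×77/3) / 3 = 179/3.

p₁ = 77/3, p₂ = 179/3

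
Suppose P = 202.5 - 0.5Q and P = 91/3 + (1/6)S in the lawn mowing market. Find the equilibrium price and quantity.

P* = 73.375, Q* = 258.25

Set the two price expressions equal: 202.5 - 0.5Q = 91/3 + (1/6)Q.
1033/6 = (2/3)Q, so Q* = 258.25.
P* = 202.5 − (0.5)(258.25) = 73.375.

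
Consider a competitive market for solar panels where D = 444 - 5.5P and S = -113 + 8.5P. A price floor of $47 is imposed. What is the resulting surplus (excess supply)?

Surplus = 101

Equilibrium price would be P* = 557/14, so the floor at 47 binds.
At P = 47: D = 185.5, S = 286.5.
Surplus = 286.5 − 185.5 = 101.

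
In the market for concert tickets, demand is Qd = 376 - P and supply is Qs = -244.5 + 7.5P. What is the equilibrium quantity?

Set Qd = Qs: 376 - P = -244.5 + 7.5P.
620.5 = 8.5P, so P* = 73.
Q* = 376 − 1(73) = 303.

Q* = 303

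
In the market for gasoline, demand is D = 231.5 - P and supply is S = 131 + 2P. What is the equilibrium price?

P* = 33.5

Set D = S: 231.5 - P = 131 + 2P.
100.5 = 3P, so P* = 33.5.
Q* = 231.5 − 1(33.5) = 198.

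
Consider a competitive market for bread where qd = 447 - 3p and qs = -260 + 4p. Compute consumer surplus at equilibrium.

Consumer surplus = 3456

Equilibrium: 447 - 3p = -260 + 4p gives p* = 101, q* = 144.
Demand choke price (qd = 0): p = 149.
CS = ½(149 − 101)(144) = 3456.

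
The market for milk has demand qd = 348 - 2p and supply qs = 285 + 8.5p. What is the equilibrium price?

p* = 6

Set qd = qs: 348 - 2p = 285 + 8.5p.
63 = 10.5p, so p* = 6.
q* = 348 − 2(6) = 336.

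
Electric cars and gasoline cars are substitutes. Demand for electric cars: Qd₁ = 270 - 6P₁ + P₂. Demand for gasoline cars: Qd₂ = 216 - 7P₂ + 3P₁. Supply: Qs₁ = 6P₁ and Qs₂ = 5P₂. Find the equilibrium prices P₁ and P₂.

P₁ = 1152/47, P₂ = 1134/47

Market 1: 270 - 6P₁ + P₂ = 6P₁ → 12P₁ - P₂ = 270.
Market 2: 12P₂ - 3P₁ = 216.
Eliminating P₂: 12×(1) + 1×(2) gives 141P₁ = 3456, so P₁ = 1152/47.
Back-substitute into (2): P₂ = (216 + 3×1152/47) / 12 = 1134/47.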